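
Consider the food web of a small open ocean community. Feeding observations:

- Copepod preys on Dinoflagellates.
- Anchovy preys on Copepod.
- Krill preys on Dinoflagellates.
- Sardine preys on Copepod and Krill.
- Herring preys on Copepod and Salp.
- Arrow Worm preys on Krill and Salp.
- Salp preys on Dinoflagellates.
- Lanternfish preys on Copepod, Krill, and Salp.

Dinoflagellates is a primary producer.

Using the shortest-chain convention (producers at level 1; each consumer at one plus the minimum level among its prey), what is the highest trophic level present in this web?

3

Producers (level 1): Dinoflagellates.
Following each consumer down to its lowest-level prey: Dinoflagellates → Copepod → Sardine (levels 1 through 3).
All prey of Sardine (Copepod 2, Krill 2) are at level 2 or above, so Sardine is at level 1 + 2 = 3.
Every consumer has at least one prey at level 2 or below, so none exceeds level 3.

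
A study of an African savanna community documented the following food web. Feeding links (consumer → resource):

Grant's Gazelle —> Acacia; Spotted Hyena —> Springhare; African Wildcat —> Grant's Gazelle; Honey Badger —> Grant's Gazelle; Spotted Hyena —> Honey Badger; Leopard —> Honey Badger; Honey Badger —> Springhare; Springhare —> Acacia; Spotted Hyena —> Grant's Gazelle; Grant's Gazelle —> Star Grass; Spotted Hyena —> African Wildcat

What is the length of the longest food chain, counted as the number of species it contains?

One longest chain: Acacia → Grant's Gazelle → Honey Badger → Leopard.
It has 4 species and 3 links.

4 species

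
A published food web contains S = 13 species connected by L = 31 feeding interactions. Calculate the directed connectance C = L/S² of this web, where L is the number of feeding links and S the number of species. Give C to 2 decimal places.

C = 0.18

The web has S = 13 species and L = 31 feeding links.
C = L / S² = 31 / 169 = 0.1834 ≈ 0.18.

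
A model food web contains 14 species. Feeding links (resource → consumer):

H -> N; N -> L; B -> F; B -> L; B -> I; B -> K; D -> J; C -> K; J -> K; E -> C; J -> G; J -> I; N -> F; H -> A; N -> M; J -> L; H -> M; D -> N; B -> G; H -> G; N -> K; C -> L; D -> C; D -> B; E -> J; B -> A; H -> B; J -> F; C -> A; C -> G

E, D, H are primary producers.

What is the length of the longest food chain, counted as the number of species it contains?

3 species

One longest chain: E → J → I.
It has 3 species and 2 links.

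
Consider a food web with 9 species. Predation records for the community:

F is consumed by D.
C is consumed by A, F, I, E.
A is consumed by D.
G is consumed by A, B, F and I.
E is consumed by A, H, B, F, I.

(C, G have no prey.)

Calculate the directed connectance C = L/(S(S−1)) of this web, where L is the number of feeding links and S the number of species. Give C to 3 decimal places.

The web has S = 9 species and L = 15 feeding links.
C = L / (S(S−1)) = 15 / 72 = 0.2083 ≈ 0.208.

C = 0.208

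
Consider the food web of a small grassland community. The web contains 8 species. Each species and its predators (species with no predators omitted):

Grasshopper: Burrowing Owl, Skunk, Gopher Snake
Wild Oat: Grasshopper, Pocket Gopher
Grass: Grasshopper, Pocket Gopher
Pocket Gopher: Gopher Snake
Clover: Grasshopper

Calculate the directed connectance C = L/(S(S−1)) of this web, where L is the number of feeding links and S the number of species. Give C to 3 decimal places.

The web has S = 8 species and L = 9 feeding links.
C = L / (S(S−1)) = 9 / 56 = 0.1607 ≈ 0.161.

C = 0.161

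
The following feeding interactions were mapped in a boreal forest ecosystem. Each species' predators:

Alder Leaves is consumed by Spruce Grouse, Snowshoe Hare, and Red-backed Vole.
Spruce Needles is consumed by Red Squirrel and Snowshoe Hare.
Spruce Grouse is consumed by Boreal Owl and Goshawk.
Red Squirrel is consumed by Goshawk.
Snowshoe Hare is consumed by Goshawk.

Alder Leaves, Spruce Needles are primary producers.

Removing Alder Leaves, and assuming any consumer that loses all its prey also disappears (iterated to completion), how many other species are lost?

3

Remove Alder Leaves.
Round 1: Red-backed Vole (all prey gone), Spruce Grouse (all prey gone) → extinct.
Round 2: Boreal Owl (all prey gone) → extinct.
No further losses. Total secondary extinctions: 3.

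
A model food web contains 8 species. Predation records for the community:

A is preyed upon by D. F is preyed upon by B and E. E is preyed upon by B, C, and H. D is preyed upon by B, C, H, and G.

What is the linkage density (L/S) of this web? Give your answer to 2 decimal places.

L/S = 1.25

There are L = 10 links among S = 8 species.
L/S = 10/8 = 1.2500 ≈ 1.25.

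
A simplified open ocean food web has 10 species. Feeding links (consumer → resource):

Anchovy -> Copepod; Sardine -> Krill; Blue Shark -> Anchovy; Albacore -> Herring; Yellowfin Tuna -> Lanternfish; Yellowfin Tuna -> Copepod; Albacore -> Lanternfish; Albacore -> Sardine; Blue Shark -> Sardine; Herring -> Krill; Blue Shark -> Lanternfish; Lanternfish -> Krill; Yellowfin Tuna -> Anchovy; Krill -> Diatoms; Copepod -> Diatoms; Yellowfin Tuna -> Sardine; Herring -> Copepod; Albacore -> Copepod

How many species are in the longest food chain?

One longest chain: Diatoms → Krill → Sardine → Yellowfin Tuna.
It has 4 species and 3 links.

4 species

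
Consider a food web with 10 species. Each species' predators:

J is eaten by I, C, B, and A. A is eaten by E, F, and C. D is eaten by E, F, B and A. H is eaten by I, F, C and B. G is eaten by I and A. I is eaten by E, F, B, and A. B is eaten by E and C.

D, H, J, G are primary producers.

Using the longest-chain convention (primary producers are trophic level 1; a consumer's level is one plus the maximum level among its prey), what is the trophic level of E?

H is a producer → level 1.
I eats H (level 1); other prey at levels: J 1, G 1 → level 2.
B eats I (level 2); other prey at levels: D 1, H 1, J 1 → level 3.
E eats B (level 3); other prey at levels: D 1, I 2, A 3 → level 4.

Trophic level 4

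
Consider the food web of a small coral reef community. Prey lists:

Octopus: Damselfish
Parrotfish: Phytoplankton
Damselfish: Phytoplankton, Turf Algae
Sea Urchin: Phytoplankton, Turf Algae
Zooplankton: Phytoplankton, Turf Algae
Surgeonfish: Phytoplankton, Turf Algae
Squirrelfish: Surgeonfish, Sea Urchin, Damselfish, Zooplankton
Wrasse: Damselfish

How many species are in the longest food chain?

3 species

One longest chain: Phytoplankton → Surgeonfish → Squirrelfish.
It has 3 species and 2 links.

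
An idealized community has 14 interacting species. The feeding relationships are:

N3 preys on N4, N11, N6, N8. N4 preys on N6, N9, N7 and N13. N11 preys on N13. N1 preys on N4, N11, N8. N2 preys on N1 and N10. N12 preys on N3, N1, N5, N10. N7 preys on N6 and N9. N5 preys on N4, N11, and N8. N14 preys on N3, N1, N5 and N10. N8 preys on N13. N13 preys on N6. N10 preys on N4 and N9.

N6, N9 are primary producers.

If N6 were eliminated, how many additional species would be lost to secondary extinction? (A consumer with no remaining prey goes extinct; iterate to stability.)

3

Remove N6.
Round 1: N13 (all prey gone) → extinct.
Round 2: N8 (all prey gone), N11 (all prey gone) → extinct.
No further losses. Total secondary extinctions: 3.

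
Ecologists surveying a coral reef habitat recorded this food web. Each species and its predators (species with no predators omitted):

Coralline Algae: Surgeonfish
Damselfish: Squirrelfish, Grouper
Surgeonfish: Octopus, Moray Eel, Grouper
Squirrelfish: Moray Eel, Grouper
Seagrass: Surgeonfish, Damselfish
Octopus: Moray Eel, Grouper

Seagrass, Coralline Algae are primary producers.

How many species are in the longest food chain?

One longest chain: Seagrass → Damselfish → Squirrelfish → Moray Eel.
It has 4 species and 3 links.

4 species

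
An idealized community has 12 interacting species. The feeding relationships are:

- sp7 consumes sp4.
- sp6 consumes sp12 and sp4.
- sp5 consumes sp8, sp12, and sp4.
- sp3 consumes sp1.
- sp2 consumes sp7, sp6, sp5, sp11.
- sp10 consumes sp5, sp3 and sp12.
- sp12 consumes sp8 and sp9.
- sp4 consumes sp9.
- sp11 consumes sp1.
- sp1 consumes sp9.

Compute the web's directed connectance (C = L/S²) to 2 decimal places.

C = 0.13

The web has S = 12 species and L = 19 feeding links.
C = L / S² = 19 / 144 = 0.1319 ≈ 0.13.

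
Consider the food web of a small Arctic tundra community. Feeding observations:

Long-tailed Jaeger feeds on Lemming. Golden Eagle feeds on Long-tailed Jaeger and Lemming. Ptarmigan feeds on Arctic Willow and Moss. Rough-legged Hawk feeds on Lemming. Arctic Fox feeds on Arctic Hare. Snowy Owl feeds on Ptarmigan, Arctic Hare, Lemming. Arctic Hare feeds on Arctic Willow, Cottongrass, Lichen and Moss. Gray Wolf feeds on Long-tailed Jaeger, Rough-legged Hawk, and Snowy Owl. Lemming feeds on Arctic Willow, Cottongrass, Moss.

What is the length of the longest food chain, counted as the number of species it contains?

4 species

One longest chain: Moss → Lemming → Long-tailed Jaeger → Golden Eagle.
It has 4 species and 3 links.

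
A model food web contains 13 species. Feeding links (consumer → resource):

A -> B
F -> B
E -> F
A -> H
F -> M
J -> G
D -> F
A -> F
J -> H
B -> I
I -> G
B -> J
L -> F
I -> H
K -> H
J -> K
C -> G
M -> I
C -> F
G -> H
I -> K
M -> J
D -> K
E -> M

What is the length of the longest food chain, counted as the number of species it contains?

One longest chain: H → K → I → M → F → D.
It has 6 species and 5 links.

6 species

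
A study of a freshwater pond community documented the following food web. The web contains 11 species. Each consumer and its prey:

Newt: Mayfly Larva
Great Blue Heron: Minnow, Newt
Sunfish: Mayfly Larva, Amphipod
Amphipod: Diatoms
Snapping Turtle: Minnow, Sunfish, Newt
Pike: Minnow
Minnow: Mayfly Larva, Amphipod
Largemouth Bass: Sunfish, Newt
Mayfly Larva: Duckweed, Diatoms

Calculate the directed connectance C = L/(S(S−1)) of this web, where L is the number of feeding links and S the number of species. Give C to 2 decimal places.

C = 0.15

The web has S = 11 species and L = 16 feeding links.
C = L / (S(S−1)) = 16 / 110 = 0.1455 ≈ 0.15.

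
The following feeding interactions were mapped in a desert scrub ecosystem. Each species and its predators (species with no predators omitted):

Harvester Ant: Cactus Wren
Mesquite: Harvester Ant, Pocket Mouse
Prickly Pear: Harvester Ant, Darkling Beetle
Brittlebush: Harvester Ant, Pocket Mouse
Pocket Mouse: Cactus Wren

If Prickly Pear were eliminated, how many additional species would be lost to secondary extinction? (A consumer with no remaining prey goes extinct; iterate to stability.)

Remove Prickly Pear.
Round 1: Darkling Beetle (all prey gone) → extinct.
No further losses. Total secondary extinctions: 1.

1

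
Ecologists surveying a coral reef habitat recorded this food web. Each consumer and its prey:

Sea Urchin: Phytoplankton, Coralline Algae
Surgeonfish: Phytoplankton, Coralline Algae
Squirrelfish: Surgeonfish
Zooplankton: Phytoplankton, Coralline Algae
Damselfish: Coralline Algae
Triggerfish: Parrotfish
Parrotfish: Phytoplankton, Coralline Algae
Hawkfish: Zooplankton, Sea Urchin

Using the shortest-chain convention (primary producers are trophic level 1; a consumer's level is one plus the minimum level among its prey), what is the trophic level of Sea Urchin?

Trophic level 2

Phytoplankton is a producer → level 1.
Sea Urchin eats Phytoplankton → level 2.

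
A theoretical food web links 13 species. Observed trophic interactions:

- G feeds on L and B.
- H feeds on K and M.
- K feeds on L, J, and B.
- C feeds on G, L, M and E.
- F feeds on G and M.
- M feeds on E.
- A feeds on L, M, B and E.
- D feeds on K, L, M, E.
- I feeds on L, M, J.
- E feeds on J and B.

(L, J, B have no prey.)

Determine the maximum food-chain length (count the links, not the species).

3 links

One longest chain: J → E → M → D.
It has 4 species and 3 links.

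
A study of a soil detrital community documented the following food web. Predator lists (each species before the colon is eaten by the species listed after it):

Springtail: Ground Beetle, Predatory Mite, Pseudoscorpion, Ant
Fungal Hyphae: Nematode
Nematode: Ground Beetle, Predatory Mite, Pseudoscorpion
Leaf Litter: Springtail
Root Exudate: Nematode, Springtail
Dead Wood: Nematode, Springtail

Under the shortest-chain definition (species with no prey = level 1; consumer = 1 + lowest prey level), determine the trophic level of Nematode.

Dead Wood has no prey (basal) → level 1.
Nematode eats Dead Wood → level 2.

Trophic level 2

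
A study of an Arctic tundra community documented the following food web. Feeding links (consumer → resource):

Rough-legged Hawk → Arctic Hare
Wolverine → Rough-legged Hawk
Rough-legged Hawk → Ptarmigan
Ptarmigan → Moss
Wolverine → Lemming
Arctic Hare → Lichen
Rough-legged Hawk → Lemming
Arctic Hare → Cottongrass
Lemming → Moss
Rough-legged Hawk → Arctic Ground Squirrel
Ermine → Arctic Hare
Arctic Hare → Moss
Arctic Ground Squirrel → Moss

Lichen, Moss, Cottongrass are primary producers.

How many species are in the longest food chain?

One longest chain: Moss → Lemming → Rough-legged Hawk → Wolverine.
It has 4 species and 3 links.

4 species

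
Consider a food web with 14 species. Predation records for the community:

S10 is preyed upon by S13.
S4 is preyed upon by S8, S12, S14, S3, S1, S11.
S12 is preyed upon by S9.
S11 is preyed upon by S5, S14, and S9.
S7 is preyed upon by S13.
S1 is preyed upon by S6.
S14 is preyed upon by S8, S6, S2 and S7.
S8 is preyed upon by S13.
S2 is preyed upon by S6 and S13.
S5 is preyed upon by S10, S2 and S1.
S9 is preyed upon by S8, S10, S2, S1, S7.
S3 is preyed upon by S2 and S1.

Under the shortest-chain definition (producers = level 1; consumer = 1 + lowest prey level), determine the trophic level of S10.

Trophic level 4

S4 is a producer → level 1.
S11 eats S4 → level 2.
S9 eats S11 → level 3.
S10 eats S9 → level 4.
No prey of S10 is below level 3, so 4 is the minimum.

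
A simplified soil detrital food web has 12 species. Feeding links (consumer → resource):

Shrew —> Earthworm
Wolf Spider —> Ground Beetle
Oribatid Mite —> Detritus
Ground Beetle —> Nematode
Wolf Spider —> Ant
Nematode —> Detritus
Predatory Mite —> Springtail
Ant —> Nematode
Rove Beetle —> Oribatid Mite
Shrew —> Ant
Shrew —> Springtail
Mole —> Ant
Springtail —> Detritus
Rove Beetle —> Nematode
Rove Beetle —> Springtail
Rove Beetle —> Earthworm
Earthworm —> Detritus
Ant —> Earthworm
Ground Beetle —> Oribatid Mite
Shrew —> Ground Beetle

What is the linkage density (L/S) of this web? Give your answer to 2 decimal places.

There are L = 20 links among S = 12 species.
L/S = 20/12 = 1.6667 ≈ 1.67.

L/S = 1.67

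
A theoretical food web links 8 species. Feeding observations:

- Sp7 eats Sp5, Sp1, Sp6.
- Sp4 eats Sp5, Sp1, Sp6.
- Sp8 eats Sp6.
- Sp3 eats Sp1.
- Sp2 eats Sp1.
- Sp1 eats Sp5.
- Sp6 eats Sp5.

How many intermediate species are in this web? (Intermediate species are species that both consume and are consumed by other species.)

2

Intermediate species (has both prey and predators): Sp6, Sp1.
Count: 2.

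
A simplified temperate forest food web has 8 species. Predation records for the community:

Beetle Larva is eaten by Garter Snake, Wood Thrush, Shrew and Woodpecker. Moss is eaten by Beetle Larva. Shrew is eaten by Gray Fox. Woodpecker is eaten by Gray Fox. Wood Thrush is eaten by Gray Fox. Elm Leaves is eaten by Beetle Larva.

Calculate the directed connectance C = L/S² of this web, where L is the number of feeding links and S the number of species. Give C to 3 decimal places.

C = 0.141

The web has S = 8 species and L = 9 feeding links.
C = L / S² = 9 / 64 = 0.1406 ≈ 0.141.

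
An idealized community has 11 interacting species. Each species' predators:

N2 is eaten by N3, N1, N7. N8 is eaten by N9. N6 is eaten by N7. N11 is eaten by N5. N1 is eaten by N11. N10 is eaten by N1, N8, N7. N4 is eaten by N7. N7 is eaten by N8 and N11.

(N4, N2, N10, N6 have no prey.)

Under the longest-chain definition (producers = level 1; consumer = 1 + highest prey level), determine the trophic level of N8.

N4 is a producer → level 1.
N7 eats N4 (level 1); other prey at levels: N2 1, N10 1, N6 1 → level 2.
N8 eats N7 (level 2); other prey at levels: N10 1 → level 3.

Trophic level 3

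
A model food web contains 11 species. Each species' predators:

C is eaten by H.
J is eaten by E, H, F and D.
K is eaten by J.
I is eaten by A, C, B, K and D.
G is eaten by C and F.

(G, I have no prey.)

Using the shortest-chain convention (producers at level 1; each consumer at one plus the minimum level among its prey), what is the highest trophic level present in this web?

4

Producers (level 1): G, I.
Following each consumer down to its lowest-level prey: I → K → J → E (levels 1 through 4).
All prey of E (J 3) are at level 3 or above, so E is at level 1 + 3 = 4.
Every consumer has at least one prey at level 3 or below, so none exceeds level 4.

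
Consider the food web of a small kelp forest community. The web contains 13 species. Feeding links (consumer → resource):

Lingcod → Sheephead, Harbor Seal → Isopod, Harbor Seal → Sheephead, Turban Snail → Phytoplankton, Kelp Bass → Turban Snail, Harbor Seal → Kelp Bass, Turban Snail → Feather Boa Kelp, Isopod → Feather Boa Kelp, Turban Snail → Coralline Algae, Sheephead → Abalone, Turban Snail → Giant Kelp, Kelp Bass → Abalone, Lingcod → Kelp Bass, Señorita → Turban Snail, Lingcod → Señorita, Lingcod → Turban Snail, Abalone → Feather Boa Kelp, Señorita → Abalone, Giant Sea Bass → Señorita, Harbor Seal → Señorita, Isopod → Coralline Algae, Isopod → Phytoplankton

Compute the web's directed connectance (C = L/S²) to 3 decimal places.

The web has S = 13 species and L = 22 feeding links.
C = L / S² = 22 / 169 = 0.1302 ≈ 0.130.

C = 0.130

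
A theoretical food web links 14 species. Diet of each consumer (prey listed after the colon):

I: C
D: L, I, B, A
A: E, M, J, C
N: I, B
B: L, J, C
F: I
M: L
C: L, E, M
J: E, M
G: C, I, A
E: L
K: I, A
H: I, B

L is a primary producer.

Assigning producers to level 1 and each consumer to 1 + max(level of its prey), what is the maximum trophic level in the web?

Producers (level 1): L.
L → E → C → I → D gives D level 5.
No species has a prey at level 5, so no species reaches level 6.

5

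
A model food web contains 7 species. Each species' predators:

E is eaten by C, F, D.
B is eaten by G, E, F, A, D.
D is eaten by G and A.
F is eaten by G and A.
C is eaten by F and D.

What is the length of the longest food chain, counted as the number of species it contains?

5 species

One longest chain: B → E → C → D → G.
It has 5 species and 4 links.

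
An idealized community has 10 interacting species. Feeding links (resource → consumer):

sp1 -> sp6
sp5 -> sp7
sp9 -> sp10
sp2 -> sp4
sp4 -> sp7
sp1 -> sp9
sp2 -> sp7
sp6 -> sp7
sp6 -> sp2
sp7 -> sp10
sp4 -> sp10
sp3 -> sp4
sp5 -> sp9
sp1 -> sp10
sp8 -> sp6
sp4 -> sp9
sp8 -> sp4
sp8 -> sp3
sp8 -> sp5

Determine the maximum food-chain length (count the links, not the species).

One longest chain: sp8 → sp6 → sp2 → sp4 → sp7 → sp10.
It has 6 species and 5 links.

5 links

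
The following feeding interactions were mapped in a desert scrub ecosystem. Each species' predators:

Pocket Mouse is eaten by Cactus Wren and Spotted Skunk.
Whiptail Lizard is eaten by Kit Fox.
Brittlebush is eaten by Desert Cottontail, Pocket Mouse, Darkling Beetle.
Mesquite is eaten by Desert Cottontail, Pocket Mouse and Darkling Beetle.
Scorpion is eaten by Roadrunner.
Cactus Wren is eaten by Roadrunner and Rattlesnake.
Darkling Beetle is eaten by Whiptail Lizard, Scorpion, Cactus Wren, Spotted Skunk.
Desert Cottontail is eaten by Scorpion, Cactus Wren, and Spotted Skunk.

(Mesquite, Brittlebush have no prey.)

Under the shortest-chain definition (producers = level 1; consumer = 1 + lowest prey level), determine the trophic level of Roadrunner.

Trophic level 4

Mesquite is a producer → level 1.
Darkling Beetle eats Mesquite → level 2.
Scorpion eats Darkling Beetle → level 3.
Roadrunner eats Scorpion → level 4.
No prey of Roadrunner is below level 3, so 4 is the minimum.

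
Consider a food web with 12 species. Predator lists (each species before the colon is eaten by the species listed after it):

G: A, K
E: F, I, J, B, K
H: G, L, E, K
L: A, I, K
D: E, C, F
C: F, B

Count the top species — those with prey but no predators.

Top species (has prey, but nothing eats it): F, A, I, J, B, K.
Count: 6.

6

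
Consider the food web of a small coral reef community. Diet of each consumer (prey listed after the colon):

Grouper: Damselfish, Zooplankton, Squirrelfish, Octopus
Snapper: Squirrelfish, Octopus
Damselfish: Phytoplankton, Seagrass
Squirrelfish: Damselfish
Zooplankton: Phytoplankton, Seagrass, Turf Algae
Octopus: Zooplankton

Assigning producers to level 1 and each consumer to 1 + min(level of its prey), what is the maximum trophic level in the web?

4

Producers (level 1): Phytoplankton, Seagrass, Turf Algae.
Following each consumer down to its lowest-level prey: Phytoplankton → Damselfish → Squirrelfish → Snapper (levels 1 through 4).
All prey of Snapper (Squirrelfish 3, Octopus 3) are at level 3 or above, so Snapper is at level 1 + 3 = 4.
Every consumer has at least one prey at level 3 or below, so none exceeds level 4.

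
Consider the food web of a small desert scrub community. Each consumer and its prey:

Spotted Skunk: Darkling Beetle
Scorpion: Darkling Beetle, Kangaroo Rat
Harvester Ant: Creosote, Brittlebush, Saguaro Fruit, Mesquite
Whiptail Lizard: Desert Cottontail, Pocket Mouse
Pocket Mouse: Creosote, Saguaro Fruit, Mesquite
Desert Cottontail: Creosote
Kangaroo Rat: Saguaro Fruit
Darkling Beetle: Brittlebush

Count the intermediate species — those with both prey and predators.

Intermediate species (has both prey and predators): Darkling Beetle, Desert Cottontail, Pocket Mouse, Kangaroo Rat.
Count: 4.

4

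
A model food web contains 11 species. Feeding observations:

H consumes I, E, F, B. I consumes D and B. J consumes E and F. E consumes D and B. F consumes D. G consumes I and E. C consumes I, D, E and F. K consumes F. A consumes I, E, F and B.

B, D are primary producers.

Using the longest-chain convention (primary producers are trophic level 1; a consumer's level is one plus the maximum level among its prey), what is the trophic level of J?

Trophic level 3

B is a producer → level 1.
E eats B (level 1); other prey at levels: D 1 → level 2.
J eats E (level 2); other prey at levels: F 2 → level 3.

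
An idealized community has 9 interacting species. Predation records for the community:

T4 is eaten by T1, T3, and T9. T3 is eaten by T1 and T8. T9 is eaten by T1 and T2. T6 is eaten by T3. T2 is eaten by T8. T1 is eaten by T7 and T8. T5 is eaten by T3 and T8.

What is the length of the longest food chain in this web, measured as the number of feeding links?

3 links

One longest chain: T4 → T9 → T2 → T8.
It has 4 species and 3 links.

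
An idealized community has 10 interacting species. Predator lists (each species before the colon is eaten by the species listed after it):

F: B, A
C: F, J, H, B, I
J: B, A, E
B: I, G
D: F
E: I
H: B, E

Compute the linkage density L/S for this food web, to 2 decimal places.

L/S = 1.60

There are L = 16 links among S = 10 species.
L/S = 16/10 = 1.6000 ≈ 1.60.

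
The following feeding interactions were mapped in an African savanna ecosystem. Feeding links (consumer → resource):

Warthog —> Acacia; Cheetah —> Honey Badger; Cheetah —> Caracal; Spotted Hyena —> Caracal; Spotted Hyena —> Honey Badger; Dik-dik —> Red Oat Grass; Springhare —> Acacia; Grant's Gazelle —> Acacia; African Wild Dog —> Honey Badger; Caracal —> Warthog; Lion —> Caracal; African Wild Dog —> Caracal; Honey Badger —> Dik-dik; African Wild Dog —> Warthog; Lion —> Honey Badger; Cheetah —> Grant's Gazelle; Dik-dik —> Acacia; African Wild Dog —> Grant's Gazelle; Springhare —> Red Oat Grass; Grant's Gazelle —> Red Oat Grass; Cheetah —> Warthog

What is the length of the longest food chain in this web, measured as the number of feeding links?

One longest chain: Acacia → Warthog → Caracal → African Wild Dog.
It has 4 species and 3 links.

3 links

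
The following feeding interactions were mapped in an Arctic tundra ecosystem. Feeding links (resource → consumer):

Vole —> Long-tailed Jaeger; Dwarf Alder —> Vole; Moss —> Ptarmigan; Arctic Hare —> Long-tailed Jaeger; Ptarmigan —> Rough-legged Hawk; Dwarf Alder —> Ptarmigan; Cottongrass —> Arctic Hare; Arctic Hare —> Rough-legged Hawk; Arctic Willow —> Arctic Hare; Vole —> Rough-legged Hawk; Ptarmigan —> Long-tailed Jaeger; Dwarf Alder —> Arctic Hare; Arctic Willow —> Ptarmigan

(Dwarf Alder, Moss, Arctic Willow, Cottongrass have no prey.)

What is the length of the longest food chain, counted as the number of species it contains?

One longest chain: Dwarf Alder → Vole → Rough-legged Hawk.
It has 3 species and 2 links.

3 species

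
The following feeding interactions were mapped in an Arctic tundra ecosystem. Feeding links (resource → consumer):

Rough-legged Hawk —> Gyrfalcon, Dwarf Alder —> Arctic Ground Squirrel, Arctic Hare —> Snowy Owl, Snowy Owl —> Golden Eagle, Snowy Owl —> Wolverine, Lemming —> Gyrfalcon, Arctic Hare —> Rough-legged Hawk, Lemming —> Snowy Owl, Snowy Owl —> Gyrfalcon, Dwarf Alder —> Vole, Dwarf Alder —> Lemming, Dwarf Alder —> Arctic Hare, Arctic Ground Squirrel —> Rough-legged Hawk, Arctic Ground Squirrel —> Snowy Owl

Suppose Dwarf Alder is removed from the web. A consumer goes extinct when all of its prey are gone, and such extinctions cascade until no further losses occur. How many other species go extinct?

9

Remove Dwarf Alder.
Round 1: Arctic Ground Squirrel (all prey gone), Vole (all prey gone), Lemming (all prey gone), Arctic Hare (all prey gone) → extinct.
Round 2: Rough-legged Hawk (all prey gone), Snowy Owl (all prey gone) → extinct.
Round 3: Gyrfalcon (all prey gone), Golden Eagle (all prey gone), Wolverine (all prey gone) → extinct.
No further losses. Total secondary extinctions: 9.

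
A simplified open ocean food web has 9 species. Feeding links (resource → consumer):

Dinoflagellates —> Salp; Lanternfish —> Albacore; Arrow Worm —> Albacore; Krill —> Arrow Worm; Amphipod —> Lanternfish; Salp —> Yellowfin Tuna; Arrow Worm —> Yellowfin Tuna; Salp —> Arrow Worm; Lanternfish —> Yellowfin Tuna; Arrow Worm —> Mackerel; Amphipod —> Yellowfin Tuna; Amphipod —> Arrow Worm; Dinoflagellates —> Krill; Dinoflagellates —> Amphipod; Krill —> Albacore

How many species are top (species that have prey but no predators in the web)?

3

Top species (has prey, but nothing eats it): Albacore, Yellowfin Tuna, Mackerel.
Count: 3.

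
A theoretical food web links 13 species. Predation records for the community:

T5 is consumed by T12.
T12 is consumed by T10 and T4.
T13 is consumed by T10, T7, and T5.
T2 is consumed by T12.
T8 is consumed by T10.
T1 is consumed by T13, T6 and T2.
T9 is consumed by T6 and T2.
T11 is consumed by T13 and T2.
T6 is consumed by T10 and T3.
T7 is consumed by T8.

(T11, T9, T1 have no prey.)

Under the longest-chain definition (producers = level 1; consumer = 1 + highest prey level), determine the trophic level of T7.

Trophic level 3

T11 is a producer → level 1.
T13 eats T11 (level 1); other prey at levels: T1 1 → level 2.
T7 eats T13 → level 3.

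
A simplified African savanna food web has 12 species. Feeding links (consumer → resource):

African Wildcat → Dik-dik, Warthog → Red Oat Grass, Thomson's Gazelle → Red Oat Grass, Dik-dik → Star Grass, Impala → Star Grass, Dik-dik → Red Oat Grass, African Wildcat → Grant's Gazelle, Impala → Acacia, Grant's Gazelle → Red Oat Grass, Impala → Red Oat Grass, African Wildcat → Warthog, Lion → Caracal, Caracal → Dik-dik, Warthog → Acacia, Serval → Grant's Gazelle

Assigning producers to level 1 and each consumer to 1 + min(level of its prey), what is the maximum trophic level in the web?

4

Producers (level 1): Acacia, Star Grass, Red Oat Grass.
Following each consumer down to its lowest-level prey: Star Grass → Dik-dik → Caracal → Lion (levels 1 through 4).
All prey of Lion (Caracal 3) are at level 3 or above, so Lion is at level 1 + 3 = 4.
Every consumer has at least one prey at level 3 or below, so none exceeds level 4.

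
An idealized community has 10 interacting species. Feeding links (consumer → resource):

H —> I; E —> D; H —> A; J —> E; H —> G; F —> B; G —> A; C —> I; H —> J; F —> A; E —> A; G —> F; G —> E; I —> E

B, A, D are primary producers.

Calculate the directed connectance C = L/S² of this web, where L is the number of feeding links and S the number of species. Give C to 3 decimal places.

The web has S = 10 species and L = 14 feeding links.
C = L / S² = 14 / 100 = 0.1400 ≈ 0.140.

C = 0.140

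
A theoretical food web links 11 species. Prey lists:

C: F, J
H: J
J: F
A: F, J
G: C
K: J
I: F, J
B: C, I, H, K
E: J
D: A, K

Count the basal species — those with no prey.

1

Basal species (no prey listed): F.
Count: 1.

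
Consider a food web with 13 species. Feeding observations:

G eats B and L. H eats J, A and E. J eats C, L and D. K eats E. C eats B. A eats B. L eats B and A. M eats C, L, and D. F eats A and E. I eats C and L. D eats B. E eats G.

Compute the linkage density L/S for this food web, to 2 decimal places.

L/S = 1.69

There are L = 22 links among S = 13 species.
L/S = 22/13 = 1.6923 ≈ 1.69.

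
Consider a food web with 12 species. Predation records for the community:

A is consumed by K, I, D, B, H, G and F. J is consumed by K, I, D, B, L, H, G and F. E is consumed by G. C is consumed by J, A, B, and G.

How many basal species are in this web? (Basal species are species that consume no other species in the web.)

Basal species (no prey listed): E, C.
Count: 2.

2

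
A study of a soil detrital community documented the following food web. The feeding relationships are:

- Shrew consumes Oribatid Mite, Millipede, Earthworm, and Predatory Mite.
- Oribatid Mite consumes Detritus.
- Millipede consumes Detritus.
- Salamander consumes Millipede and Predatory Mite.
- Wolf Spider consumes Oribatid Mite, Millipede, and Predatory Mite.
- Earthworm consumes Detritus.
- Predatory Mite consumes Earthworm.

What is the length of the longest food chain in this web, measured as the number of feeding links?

3 links

One longest chain: Detritus → Earthworm → Predatory Mite → Wolf Spider.
It has 4 species and 3 links.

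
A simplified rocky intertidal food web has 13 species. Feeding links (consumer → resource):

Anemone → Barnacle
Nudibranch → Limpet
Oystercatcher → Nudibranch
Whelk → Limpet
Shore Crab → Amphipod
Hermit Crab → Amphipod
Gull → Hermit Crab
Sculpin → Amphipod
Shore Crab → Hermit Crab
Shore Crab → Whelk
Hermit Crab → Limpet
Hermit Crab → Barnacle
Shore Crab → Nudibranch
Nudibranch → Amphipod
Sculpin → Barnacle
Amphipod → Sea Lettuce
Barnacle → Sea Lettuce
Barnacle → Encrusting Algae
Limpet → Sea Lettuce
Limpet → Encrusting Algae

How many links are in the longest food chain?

3 links

One longest chain: Sea Lettuce → Barnacle → Hermit Crab → Gull.
It has 4 species and 3 links.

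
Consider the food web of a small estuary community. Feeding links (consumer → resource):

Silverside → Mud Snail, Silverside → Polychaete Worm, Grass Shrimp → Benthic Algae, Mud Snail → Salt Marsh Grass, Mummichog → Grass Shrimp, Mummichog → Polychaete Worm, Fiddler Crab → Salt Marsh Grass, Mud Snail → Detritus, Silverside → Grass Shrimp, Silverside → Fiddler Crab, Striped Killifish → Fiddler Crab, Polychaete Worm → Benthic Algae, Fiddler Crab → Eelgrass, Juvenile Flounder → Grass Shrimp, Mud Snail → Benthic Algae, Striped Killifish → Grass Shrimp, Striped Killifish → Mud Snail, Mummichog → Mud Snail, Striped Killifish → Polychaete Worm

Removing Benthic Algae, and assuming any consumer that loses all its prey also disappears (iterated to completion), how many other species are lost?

Remove Benthic Algae.
Round 1: Grass Shrimp (all prey gone), Polychaete Worm (all prey gone) → extinct.
Round 2: Juvenile Flounder (all prey gone) → extinct.
No further losses. Total secondary extinctions: 3.

3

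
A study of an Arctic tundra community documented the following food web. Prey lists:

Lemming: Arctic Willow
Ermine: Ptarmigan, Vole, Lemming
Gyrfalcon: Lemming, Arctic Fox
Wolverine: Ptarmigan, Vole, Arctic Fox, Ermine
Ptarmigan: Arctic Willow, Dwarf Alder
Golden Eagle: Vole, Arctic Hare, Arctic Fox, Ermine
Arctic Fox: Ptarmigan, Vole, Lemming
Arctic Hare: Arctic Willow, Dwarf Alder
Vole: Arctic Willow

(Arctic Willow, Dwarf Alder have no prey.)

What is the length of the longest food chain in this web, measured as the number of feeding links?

One longest chain: Arctic Willow → Ptarmigan → Arctic Fox → Gyrfalcon.
It has 4 species and 3 links.

3 links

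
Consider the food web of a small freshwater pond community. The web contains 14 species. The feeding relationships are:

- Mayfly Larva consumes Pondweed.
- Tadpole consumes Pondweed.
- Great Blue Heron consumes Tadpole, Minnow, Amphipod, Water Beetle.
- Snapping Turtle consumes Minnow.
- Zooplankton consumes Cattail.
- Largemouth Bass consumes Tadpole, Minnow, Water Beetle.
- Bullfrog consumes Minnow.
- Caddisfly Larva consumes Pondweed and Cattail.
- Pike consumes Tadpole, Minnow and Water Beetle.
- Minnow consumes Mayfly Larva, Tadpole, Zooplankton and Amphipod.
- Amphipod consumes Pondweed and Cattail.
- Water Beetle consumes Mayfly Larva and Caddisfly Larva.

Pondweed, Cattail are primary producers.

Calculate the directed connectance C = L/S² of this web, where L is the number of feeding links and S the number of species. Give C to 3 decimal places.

The web has S = 14 species and L = 25 feeding links.
C = L / S² = 25 / 196 = 0.1276 ≈ 0.128.

C = 0.128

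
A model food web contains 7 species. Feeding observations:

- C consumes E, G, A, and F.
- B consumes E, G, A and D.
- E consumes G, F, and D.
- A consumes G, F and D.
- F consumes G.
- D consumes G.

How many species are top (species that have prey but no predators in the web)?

Top species (has prey, but nothing eats it): C, B.
Count: 2.

2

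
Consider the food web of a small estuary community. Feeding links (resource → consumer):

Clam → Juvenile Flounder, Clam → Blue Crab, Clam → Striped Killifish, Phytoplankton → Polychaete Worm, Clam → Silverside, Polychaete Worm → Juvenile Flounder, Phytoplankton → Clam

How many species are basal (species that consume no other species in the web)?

Basal species (no prey listed): Phytoplankton.
Count: 1.

1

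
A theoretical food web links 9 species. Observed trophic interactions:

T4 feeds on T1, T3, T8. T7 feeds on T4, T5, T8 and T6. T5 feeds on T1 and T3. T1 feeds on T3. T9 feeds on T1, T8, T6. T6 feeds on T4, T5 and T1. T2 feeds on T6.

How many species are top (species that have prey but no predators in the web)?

3

Top species (has prey, but nothing eats it): T7, T2, T9.
Count: 3.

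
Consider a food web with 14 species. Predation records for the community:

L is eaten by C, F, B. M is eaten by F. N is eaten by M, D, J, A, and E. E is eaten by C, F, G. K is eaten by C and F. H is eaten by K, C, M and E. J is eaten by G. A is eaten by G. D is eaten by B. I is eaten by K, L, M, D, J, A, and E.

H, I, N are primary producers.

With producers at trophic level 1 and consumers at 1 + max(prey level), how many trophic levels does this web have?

Producers (level 1): H, I, N.
H → M → F gives F level 3.
No species has a prey at level 3, so no species reaches level 4.

3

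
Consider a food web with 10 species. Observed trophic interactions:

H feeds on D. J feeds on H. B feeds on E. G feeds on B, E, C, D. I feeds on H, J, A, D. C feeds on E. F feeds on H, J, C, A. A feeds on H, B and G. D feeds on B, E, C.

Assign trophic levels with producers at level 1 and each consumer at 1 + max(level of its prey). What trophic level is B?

Trophic level 2

E is a producer → level 1.
B eats E → level 2.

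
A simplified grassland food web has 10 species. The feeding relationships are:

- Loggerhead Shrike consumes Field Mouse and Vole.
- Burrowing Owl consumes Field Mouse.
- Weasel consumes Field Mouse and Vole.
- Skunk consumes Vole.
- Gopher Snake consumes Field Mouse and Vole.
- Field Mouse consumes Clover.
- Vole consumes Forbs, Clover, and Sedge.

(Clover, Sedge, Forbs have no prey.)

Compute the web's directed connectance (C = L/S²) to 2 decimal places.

C = 0.12

The web has S = 10 species and L = 12 feeding links.
C = L / S² = 12 / 100 = 0.1200 ≈ 0.12.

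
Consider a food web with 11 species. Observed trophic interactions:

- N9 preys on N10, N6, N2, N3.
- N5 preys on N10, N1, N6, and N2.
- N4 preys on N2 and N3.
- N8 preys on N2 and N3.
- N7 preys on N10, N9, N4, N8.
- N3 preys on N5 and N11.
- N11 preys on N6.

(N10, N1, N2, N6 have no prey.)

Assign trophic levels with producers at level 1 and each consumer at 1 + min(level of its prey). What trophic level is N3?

Trophic level 3

N10 is a producer → level 1.
N5 eats N10 → level 2.
N3 eats N5 → level 3.
No prey of N3 is below level 2, so 3 is the minimum.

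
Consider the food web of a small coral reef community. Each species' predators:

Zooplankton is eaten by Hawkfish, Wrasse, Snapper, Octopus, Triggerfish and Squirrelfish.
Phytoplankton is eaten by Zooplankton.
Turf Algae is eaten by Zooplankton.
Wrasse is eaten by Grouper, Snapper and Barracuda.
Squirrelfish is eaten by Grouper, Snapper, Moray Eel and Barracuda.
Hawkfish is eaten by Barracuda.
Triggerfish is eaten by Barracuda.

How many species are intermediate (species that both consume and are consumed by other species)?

5

Intermediate species (has both prey and predators): Zooplankton, Triggerfish, Wrasse, Hawkfish, Squirrelfish.
Count: 5.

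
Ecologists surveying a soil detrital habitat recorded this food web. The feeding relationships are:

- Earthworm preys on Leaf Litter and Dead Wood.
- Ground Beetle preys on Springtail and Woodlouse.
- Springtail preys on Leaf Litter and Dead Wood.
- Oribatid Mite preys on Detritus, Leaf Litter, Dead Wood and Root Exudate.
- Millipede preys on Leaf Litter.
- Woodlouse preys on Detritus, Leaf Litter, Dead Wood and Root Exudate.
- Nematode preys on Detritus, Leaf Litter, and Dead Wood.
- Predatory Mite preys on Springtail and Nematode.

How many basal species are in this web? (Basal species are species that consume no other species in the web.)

4

Basal species (no prey listed): Leaf Litter, Root Exudate, Detritus, Dead Wood.
Count: 4.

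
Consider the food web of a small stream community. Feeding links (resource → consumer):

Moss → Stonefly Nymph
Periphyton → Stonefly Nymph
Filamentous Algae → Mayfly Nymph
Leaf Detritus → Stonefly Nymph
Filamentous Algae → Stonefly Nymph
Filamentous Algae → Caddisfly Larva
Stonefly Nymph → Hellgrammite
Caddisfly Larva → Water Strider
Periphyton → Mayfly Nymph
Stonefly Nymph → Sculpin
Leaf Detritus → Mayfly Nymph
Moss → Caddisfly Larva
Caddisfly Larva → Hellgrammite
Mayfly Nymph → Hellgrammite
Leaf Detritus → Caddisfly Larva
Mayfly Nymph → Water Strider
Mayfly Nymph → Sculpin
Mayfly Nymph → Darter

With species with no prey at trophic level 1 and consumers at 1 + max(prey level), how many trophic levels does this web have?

3

Basal resources (level 1): Leaf Detritus, Moss, Periphyton, Filamentous Algae.
Leaf Detritus → Mayfly Nymph → Water Strider gives Water Strider level 3.
No species has a prey at level 3, so no species reaches level 4.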